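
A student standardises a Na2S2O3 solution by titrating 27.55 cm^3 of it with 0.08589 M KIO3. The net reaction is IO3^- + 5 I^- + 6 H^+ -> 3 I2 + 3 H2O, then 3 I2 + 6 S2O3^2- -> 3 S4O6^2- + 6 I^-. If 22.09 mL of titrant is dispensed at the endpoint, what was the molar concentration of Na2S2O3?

n(KIO3) = 0.08589 x 0.02209 = 0.001897 mol.
From the balanced equation, 1 mol KIO3 reacts with 6 mol Na2S2O3, so n(Na2S2O3) = 0.001897 x 6/1 = 0.01138 mol.
[Na2S2O3] = 0.01138 / 0.02755 L = 0.413 M.

0.413 M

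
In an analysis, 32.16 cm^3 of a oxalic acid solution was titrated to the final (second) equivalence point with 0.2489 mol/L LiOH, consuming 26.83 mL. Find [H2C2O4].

n(LiOH) = 0.2489 x 0.02683 = 0.006678 mol.
At the final (second) equivalence point, 2 mol OH^- react per mol H2C2O4, so n(H2C2O4) = 0.006678 / 2 = 0.003339 mol.
[H2C2O4] = 0.003339 / 0.03216 L = 0.104 M.

0.104 M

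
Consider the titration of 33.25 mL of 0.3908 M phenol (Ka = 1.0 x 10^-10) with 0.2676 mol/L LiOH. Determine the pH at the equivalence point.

11.60

n(C6H5OH) = 0.3908 x 0.03325 = 0.01299 mol; V(LiOH) at equivalence = 0.01299/0.2676 = 0.04856 L.
At equivalence all the acid is converted to C6H5O-; total volume = 0.03325 + 0.04856 = 0.08181 L, so [C6H5O-] = 0.01299/0.08181 = 0.1588 M.
Kb = Kw/Ka = 1.0e-14 / 1.0 x 10^-10 = 0.000100.
[OH^-] = sqrt(Kb x [C6H5O-]) = sqrt(0.000100 x 0.1588) = 0.00399 M.
pOH = 2.40, so pH = 14.00 - 2.40 = 11.60.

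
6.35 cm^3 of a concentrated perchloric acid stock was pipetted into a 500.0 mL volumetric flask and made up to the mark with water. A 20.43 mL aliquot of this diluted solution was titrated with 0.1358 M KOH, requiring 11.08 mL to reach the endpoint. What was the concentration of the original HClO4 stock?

n(KOH) = 0.1358 x 0.01108 = 0.001505 mol.
n(HClO4) in the aliquot = 0.001505 mol.
[diluted HClO4] = 0.001505 / 0.02043 = 0.07365 M.
Dilution factor = 500.0/6.350 = 78.74, so [stock] = 0.07365 x 78.74 = 5.80 M.

5.80 M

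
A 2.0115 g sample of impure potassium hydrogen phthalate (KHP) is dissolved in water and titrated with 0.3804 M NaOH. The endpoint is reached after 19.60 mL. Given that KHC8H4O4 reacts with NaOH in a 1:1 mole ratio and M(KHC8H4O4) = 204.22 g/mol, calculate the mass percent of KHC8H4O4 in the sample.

75.7%

n(NaOH) = 0.3804 x 0.01960 = 0.007456 mol.
n(KHC8H4O4) = 0.007456 / 1 = 0.007456 mol.
mass of KHC8H4O4 = 0.007456 x 204.22 = 1.523 g.
% purity = 1.523 / 2.0115 x 100 = 75.7%.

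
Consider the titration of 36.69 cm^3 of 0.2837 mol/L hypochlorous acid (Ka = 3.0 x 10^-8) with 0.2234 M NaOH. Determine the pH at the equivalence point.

n(HClO) = 0.2837 x 0.03669 = 0.01041 mol; V(NaOH) at equivalence = 0.01041/0.2234 = 0.04659 L.
At equivalence all the acid is converted to ClO-; total volume = 0.03669 + 0.04659 = 0.08328 L, so [ClO-] = 0.01041/0.08328 = 0.1250 M.
Kb = Kw/Ka = 1.0e-14 / 3.0 x 10^-8 = 3.33e-7.
[OH^-] = sqrt(Kb x [ClO-]) = sqrt(3.33e-7 x 0.1250) = 0.000204 M.
pOH = 3.69, so pH = 14.00 - 3.69 = 10.31.

10.31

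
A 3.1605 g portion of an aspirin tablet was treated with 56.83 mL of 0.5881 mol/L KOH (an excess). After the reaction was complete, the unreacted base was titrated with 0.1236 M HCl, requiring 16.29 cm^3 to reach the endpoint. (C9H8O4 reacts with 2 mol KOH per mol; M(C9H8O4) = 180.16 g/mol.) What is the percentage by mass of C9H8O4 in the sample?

Total n(KOH) added = 0.5881 x 0.05683 = 0.03342 mol.
n(HCl) used = 0.1236 x 0.01629 = 0.002013 mol, which equals the excess n(KOH).
So n(KOH) consumed by the sample = 0.03342 - 0.002013 = 0.03141 mol.
n(C9H8O4) = 0.03141 / 2 = 0.01570 mol.
mass C9H8O4 = 0.01570 x 180.16 = 2.829 g, so %C9H8O4 = 2.829/3.1605 x 100 = 89.5%.

89.5%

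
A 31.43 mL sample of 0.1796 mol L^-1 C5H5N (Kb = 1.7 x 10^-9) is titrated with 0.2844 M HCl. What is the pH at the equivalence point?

3.09

n(C5H5N) = 0.1796 x 0.03143 = 0.005645 mol; V(HCl) at equivalence = 0.005645/0.2844 = 0.01985 L.
At equivalence the base is fully converted to C5H5NH+; total volume = 0.05128 L, so [C5H5NH+] = 0.005645/0.05128 = 0.1101 M.
Ka(C5H5NH+) = Kw/Kb = 1.0e-14 / 1.7 x 10^-9 = 5.88e-6.
[H^+] = sqrt(Ka x [C5H5NH+]) = sqrt(5.88e-6 x 0.1101) = 0.000805 M.
pH = -log(0.000805) = 3.09.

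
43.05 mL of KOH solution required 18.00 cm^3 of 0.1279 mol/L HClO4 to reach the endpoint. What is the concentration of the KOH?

n(HClO4) delivered = 0.1279 x 0.01800 = 0.002302 mol.
For a 1:1 reaction, n(KOH) = 0.002302 mol.
[KOH] = 0.002302 mol / 0.04305 L = 0.0535 M.

0.0535 M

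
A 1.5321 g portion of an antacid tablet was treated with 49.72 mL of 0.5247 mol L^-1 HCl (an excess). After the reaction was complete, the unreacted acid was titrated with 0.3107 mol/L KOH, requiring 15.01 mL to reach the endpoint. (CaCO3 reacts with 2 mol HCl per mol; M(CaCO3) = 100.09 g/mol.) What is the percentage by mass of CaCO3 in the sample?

Total n(HCl) added = 0.5247 x 0.04972 = 0.02609 mol.
n(KOH) used = 0.3107 x 0.01501 = 0.004664 mol, which equals the excess n(HCl).
So n(HCl) consumed by the sample = 0.02609 - 0.004664 = 0.02142 mol.
n(CaCO3) = 0.02142 / 2 = 0.01071 mol.
mass CaCO3 = 0.01071 x 100.09 = 1.072 g, so %CaCO3 = 1.072/1.5321 x 100 = 70.0%.

70.0%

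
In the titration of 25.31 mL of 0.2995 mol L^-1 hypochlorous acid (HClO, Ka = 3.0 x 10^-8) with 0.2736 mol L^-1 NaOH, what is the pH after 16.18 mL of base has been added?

7.67

Initial n(HClO) = 0.2995 x 0.02531 = 0.007580 mol.
n(NaOH) added = 0.2736 x 0.01618 = 0.004427 mol, converting that many moles of HClO to ClO-.
Remaining n(HClO) = 0.003153 mol; n(ClO-) = 0.004427 mol.
By Henderson-Hasselbalch, pH = pKa + log([A^-]/[HA]) = 7.52 + log(0.004427/0.003153) = 7.52 + (+0.15) = 7.67.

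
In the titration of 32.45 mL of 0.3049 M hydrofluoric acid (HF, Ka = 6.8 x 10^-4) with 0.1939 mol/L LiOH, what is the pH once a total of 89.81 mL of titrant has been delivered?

n(acid) = 0.3049 x 0.03245 = 0.009894 mol; n(LiOH) added = 0.1939 x 0.08981 = 0.01741 mol.
Base is in excess by 0.01741 - 0.009894 = 0.007520 mol in a total volume of 0.1223 L.
[OH^-] = 0.007520/0.1223 = 0.06151 M, so pOH = 1.21 and pH = 14.00 - 1.21 = 12.79.

12.79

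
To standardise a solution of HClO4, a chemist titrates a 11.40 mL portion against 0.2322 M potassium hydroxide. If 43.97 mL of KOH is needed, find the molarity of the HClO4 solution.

0.896 M

n(KOH) delivered = 0.2322 x 0.04397 = 0.01021 mol.
For a 1:1 reaction, n(HClO4) = 0.01021 mol.
[HClO4] = 0.01021 mol / 0.01140 L = 0.896 M.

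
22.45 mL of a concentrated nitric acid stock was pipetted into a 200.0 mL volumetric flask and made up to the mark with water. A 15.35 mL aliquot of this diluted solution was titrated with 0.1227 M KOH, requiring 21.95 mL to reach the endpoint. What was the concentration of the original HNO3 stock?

n(KOH) = 0.1227 x 0.02195 = 0.002693 mol.
n(HNO3) in the aliquot = 0.002693 mol.
[diluted HNO3] = 0.002693 / 0.01535 = 0.1755 M.
Dilution factor = 200.0/22.45 = 8.909, so [stock] = 0.1755 x 8.909 = 1.56 M.

1.56 M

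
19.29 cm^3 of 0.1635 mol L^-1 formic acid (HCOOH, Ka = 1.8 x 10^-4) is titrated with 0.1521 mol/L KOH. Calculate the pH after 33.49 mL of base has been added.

n(acid) = 0.1635 x 0.01929 = 0.003154 mol; n(KOH) added = 0.1521 x 0.03349 = 0.005094 mol.
Base is in excess by 0.005094 - 0.003154 = 0.001940 mol in a total volume of 0.05278 L.
[OH^-] = 0.001940/0.05278 = 0.03675 M, so pOH = 1.43 and pH = 14.00 - 1.43 = 12.57.

12.57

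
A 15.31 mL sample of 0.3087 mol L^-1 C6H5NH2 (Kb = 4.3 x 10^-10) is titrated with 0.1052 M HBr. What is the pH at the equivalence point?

n(C6H5NH2) = 0.3087 x 0.01531 = 0.004726 mol; V(HBr) at equivalence = 0.004726/0.1052 = 0.04493 L.
At equivalence the base is fully converted to C6H5NH3+; total volume = 0.06024 L, so [C6H5NH3+] = 0.004726/0.06024 = 0.07846 M.
Ka(C6H5NH3+) = Kw/Kb = 1.0e-14 / 4.3 x 10^-10 = 2.33e-5.
[H^+] = sqrt(Ka x [C6H5NH3+]) = sqrt(2.33e-5 x 0.07846) = 0.00135 M.
pH = -log(0.00135) = 2.87.

2.87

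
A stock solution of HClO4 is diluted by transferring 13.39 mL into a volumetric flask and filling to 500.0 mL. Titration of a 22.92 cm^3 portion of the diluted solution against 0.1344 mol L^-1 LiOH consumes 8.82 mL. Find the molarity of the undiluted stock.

n(LiOH) = 0.1344 x 0.008820 = 0.001185 mol.
n(HClO4) in the aliquot = 0.001185 mol.
[diluted HClO4] = 0.001185 / 0.02292 = 0.05172 M.
Dilution factor = 500.0/13.39 = 37.34, so [stock] = 0.05172 x 37.34 = 1.93 M.

1.93 M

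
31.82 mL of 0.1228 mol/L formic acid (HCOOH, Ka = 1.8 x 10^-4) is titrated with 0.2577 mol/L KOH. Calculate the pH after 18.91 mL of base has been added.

n(acid) = 0.1228 x 0.03182 = 0.003907 mol; n(KOH) added = 0.2577 x 0.01891 = 0.004873 mol.
Base is in excess by 0.004873 - 0.003907 = 0.0009656 mol in a total volume of 0.05073 L.
[OH^-] = 0.0009656/0.05073 = 0.01903 M, so pOH = 1.72 and pH = 14.00 - 1.72 = 12.28.

12.28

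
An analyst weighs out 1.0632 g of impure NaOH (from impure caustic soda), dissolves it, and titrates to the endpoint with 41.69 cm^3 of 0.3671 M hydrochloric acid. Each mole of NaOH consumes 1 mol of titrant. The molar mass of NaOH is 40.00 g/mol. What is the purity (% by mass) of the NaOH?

57.6%

n(HCl) = 0.3671 x 0.04169 = 0.01530 mol.
n(NaOH) = 0.01530 / 1 = 0.01530 mol.
mass of NaOH = 0.01530 x 40.00 = 0.6122 g.
% purity = 0.6122 / 1.0632 x 100 = 57.6%.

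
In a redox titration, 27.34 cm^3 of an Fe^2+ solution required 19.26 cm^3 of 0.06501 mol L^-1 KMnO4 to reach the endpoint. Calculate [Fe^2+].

n(KMnO4) = 0.06501 x 0.01926 = 0.001252 mol.
From the balanced equation, 1 mol KMnO4 reacts with 5 mol Fe^2+, so n(Fe^2+) = 0.001252 x 5/1 = 0.006260 mol.
[Fe^2+] = 0.006260 / 0.02734 L = 0.229 M.

0.229 M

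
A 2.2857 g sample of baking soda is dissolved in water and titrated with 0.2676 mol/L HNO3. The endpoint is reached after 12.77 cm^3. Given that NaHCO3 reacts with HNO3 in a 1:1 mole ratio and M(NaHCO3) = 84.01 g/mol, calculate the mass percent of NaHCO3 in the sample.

12.6%

n(HNO3) = 0.2676 x 0.01277 = 0.003417 mol.
n(NaHCO3) = 0.003417 / 1 = 0.003417 mol.
mass of NaHCO3 = 0.003417 x 84.01 = 0.2871 g.
% purity = 0.2871 / 2.2857 x 100 = 12.6%.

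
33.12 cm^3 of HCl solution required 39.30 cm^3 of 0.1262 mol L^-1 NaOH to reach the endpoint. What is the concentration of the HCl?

0.150 M

n(NaOH) delivered = 0.1262 x 0.03930 = 0.004960 mol.
For a 1:1 reaction, n(HCl) = 0.004960 mol.
[HCl] = 0.004960 mol / 0.03312 L = 0.150 M.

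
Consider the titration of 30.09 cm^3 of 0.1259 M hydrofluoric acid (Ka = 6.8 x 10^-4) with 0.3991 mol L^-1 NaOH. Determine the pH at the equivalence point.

8.07

n(HF) = 0.1259 x 0.03009 = 0.003788 mol; V(NaOH) at equivalence = 0.003788/0.3991 = 0.009492 L.
At equivalence all the acid is converted to F-; total volume = 0.03009 + 0.009492 = 0.03958 L, so [F-] = 0.003788/0.03958 = 0.09571 M.
Kb = Kw/Ka = 1.0e-14 / 6.8 x 10^-4 = 1.47e-11.
[OH^-] = sqrt(Kb x [F-]) = sqrt(1.47e-11 x 0.09571) = 1.19e-6 M.
pOH = 5.93, so pH = 14.00 - 5.93 = 8.07.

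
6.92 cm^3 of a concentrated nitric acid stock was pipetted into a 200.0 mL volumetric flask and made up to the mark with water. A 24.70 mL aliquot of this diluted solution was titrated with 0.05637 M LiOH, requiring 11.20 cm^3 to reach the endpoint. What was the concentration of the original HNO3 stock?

0.739 M

n(LiOH) = 0.05637 x 0.01120 = 0.0006313 mol.
n(HNO3) in the aliquot = 0.0006313 mol.
[diluted HNO3] = 0.0006313 / 0.02470 = 0.02556 M.
Dilution factor = 200.0/6.920 = 28.90, so [stock] = 0.02556 x 28.90 = 0.739 M.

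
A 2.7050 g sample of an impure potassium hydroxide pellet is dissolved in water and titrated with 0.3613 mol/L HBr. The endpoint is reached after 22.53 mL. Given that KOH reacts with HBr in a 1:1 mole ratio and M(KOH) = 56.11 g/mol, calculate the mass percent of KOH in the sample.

n(HBr) = 0.3613 x 0.02253 = 0.008140 mol.
n(KOH) = 0.008140 / 1 = 0.008140 mol.
mass of KOH = 0.008140 x 56.11 = 0.4567 g.
% purity = 0.4567 / 2.7050 x 100 = 16.9%.

16.9%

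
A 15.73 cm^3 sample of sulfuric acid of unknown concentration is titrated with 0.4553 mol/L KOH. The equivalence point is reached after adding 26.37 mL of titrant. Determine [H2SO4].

0.382 M

n(KOH) delivered = 0.4553 x 0.02637 = 0.01201 mol.
The reaction is 1 H2SO4 + 2 KOH, so n(H2SO4) = 0.01201 x 1/2 = 0.006003 mol.
[H2SO4] = 0.006003 mol / 0.01573 L = 0.382 M.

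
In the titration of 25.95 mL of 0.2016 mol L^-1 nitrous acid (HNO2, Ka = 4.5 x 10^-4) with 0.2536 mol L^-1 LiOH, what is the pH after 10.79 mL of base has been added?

Initial n(HNO2) = 0.2016 x 0.02595 = 0.005232 mol.
n(LiOH) added = 0.2536 x 0.01079 = 0.002736 mol, converting that many moles of HNO2 to NO2-.
Remaining n(HNO2) = 0.002495 mol; n(NO2-) = 0.002736 mol.
By Henderson-Hasselbalch, pH = pKa + log([A^-]/[HA]) = 3.35 + log(0.002736/0.002495) = 3.35 + (+0.04) = 3.39.

3.39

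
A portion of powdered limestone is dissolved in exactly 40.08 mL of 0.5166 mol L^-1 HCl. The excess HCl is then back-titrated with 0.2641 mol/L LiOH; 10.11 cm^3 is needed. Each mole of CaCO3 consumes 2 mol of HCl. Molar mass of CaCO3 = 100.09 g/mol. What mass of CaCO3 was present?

0.903 g

Total n(HCl) added = 0.5166 x 0.04008 = 0.02071 mol.
n(LiOH) used = 0.2641 x 0.01011 = 0.002670 mol, which equals the excess n(HCl).
So n(HCl) consumed by the sample = 0.02071 - 0.002670 = 0.01804 mol.
n(CaCO3) = 0.01804 / 2 = 0.009018 mol.
mass = 0.009018 mol x 100.09 g/mol = 0.903 g.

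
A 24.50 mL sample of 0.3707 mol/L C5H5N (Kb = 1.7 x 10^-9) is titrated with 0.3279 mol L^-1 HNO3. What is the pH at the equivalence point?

2.99

n(C5H5N) = 0.3707 x 0.02450 = 0.009082 mol; V(HNO3) at equivalence = 0.009082/0.3279 = 0.02770 L.
At equivalence the base is fully converted to C5H5NH+; total volume = 0.05220 L, so [C5H5NH+] = 0.009082/0.05220 = 0.1740 M.
Ka(C5H5NH+) = Kw/Kb = 1.0e-14 / 1.7 x 10^-9 = 5.88e-6.
[H^+] = sqrt(Ka x [C5H5NH+]) = sqrt(5.88e-6 x 0.1740) = 0.00101 M.
pH = -log(0.00101) = 2.99.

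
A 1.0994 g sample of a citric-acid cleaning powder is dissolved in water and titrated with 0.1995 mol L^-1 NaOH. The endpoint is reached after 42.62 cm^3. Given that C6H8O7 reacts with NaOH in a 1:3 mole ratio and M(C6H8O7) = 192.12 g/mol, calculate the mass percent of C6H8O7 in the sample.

49.5%

n(NaOH) = 0.1995 x 0.04262 = 0.008503 mol.
n(C6H8O7) = 0.008503 / 3 = 0.002834 mol.
mass of C6H8O7 = 0.002834 x 192.12 = 0.5445 g.
% purity = 0.5445 / 1.0994 x 100 = 49.5%.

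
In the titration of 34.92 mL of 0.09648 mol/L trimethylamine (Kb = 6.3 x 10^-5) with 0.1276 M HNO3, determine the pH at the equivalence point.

n((CH3)3N) = 0.09648 x 0.03492 = 0.003369 mol; V(HNO3) at equivalence = 0.003369/0.1276 = 0.02640 L.
At equivalence the base is fully converted to (CH3)3NH+; total volume = 0.06132 L, so [(CH3)3NH+] = 0.003369/0.06132 = 0.05494 M.
Ka((CH3)3NH+) = Kw/Kb = 1.0e-14 / 6.3 x 10^-5 = 1.59e-10.
[H^+] = sqrt(Ka x [(CH3)3NH+]) = sqrt(1.59e-10 x 0.05494) = 2.95e-6 M.
pH = -log(2.95e-6) = 5.53.

5.53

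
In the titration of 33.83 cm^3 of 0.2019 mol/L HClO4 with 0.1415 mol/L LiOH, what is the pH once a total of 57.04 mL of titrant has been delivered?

n(acid) = 0.2019 x 0.03383 = 0.006830 mol; n(LiOH) added = 0.1415 x 0.05704 = 0.008071 mol.
Base is in excess by 0.008071 - 0.006830 = 0.001241 mol in a total volume of 0.09087 L.
[OH^-] = 0.001241/0.09087 = 0.01366 M, so pOH = 1.86 and pH = 14.00 - 1.86 = 12.14.

12.14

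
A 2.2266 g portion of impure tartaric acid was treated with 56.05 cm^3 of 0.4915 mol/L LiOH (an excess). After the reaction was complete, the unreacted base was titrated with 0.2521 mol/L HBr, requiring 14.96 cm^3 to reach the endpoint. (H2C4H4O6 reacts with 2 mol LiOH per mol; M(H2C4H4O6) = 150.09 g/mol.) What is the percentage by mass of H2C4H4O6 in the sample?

80.1%

Total n(LiOH) added = 0.4915 x 0.05605 = 0.02755 mol.
n(HBr) used = 0.2521 x 0.01496 = 0.003771 mol, which equals the excess n(LiOH).
So n(LiOH) consumed by the sample = 0.02755 - 0.003771 = 0.02378 mol.
n(H2C4H4O6) = 0.02378 / 2 = 0.01189 mol.
mass H2C4H4O6 = 0.01189 x 150.09 = 1.784 g, so %H2C4H4O6 = 1.784/2.2266 x 100 = 80.1%.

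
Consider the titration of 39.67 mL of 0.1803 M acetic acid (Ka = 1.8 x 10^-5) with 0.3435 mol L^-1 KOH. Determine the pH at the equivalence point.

8.91

n(CH3COOH) = 0.1803 x 0.03967 = 0.007153 mol; V(KOH) at equivalence = 0.007153/0.3435 = 0.02082 L.
At equivalence all the acid is converted to CH3COO-; total volume = 0.03967 + 0.02082 = 0.06049 L, so [CH3COO-] = 0.007153/0.06049 = 0.1182 M.
Kb = Kw/Ka = 1.0e-14 / 1.8 x 10^-5 = 5.56e-10.
[OH^-] = sqrt(Kb x [CH3COO-]) = sqrt(5.56e-10 x 0.1182) = 8.10e-6 M.
pOH = 5.09, so pH = 14.00 - 5.09 = 8.91.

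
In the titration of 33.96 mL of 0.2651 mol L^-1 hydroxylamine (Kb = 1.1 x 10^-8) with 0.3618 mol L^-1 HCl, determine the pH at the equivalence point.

3.43

n(NH2OH) = 0.2651 x 0.03396 = 0.009003 mol; V(HCl) at equivalence = 0.009003/0.3618 = 0.02488 L.
At equivalence the base is fully converted to NH3OH+; total volume = 0.05884 L, so [NH3OH+] = 0.009003/0.05884 = 0.1530 M.
Ka(NH3OH+) = Kw/Kb = 1.0e-14 / 1.1 x 10^-8 = 9.09e-7.
[H^+] = sqrt(Ka x [NH3OH+]) = sqrt(9.09e-7 x 0.1530) = 0.000373 M.
pH = -log(0.000373) = 3.43.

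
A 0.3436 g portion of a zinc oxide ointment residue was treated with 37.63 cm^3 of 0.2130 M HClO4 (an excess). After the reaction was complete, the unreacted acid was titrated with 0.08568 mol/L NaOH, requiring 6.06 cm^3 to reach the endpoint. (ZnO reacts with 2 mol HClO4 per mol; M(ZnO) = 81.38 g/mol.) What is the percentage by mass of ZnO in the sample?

Total n(HClO4) added = 0.2130 x 0.03763 = 0.008015 mol.
n(NaOH) used = 0.08568 x 0.006060 = 0.0005192 mol, which equals the excess n(HClO4).
So n(HClO4) consumed by the sample = 0.008015 - 0.0005192 = 0.007496 mol.
n(ZnO) = 0.007496 / 2 = 0.003748 mol.
mass ZnO = 0.003748 x 81.38 = 0.3050 g, so %ZnO = 0.3050/0.3436 x 100 = 88.8%.

88.8%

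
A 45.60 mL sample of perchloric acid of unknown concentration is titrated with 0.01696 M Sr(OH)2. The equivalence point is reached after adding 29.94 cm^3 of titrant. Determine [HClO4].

n(Sr(OH)2) delivered = 0.01696 x 0.02994 = 0.0005078 mol.
The reaction is 2 HClO4 + 1 Sr(OH)2, so n(HClO4) = 0.0005078 x 2/1 = 0.001016 mol.
[HClO4] = 0.001016 mol / 0.04560 L = 0.0223 M.

0.0223 M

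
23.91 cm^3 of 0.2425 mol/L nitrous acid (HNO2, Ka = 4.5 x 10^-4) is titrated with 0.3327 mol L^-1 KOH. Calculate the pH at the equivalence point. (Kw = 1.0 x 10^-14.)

n(HNO2) = 0.2425 x 0.02391 = 0.005798 mol; V(KOH) at equivalence = 0.005798/0.3327 = 0.01743 L.
At equivalence all the acid is converted to NO2-; total volume = 0.02391 + 0.01743 = 0.04134 L, so [NO2-] = 0.005798/0.04134 = 0.1403 M.
Kb = Kw/Ka = 1.0e-14 / 4.5 x 10^-4 = 2.22e-11.
[OH^-] = sqrt(Kb x [NO2-]) = sqrt(2.22e-11 x 0.1403) = 1.77e-6 M.
pOH = 5.75, so pH = 14.00 - 5.75 = 8.25.

8.25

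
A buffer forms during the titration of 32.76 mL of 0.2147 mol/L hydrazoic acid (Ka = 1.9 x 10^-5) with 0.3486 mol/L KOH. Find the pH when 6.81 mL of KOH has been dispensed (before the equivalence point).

4.43

Initial n(HN3) = 0.2147 x 0.03276 = 0.007034 mol.
n(KOH) added = 0.3486 x 0.006810 = 0.002374 mol, converting that many moles of HN3 to N3-.
Remaining n(HN3) = 0.004660 mol; n(N3-) = 0.002374 mol.
By Henderson-Hasselbalch, pH = pKa + log([A^-]/[HA]) = 4.72 + log(0.002374/0.004660) = 4.72 + (-0.29) = 4.43.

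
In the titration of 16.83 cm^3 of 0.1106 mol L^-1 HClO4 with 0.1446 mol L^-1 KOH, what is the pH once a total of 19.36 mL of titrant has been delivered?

12.41

n(acid) = 0.1106 x 0.01683 = 0.001861 mol; n(KOH) added = 0.1446 x 0.01936 = 0.002799 mol.
Base is in excess by 0.002799 - 0.001861 = 0.0009381 mol in a total volume of 0.03619 L.
[OH^-] = 0.0009381/0.03619 = 0.02592 M, so pOH = 1.59 and pH = 14.00 - 1.59 = 12.41.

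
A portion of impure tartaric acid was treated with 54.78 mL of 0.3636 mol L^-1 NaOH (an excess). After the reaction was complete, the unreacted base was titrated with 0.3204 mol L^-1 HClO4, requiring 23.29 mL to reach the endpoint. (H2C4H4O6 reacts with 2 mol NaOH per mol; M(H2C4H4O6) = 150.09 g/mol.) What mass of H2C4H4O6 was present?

0.935 g

Total n(NaOH) added = 0.3636 x 0.05478 = 0.01992 mol.
n(HClO4) used = 0.3204 x 0.02329 = 0.007462 mol, which equals the excess n(NaOH).
So n(NaOH) consumed by the sample = 0.01992 - 0.007462 = 0.01246 mol.
n(H2C4H4O6) = 0.01246 / 2 = 0.006228 mol.
mass = 0.006228 mol x 150.09 g/mol = 0.935 g.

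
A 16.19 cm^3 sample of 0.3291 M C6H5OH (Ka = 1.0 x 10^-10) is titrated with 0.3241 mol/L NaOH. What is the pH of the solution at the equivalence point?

n(C6H5OH) = 0.3291 x 0.01619 = 0.005328 mol; V(NaOH) at equivalence = 0.005328/0.3241 = 0.01644 L.
At equivalence all the acid is converted to C6H5O-; total volume = 0.01619 + 0.01644 = 0.03263 L, so [C6H5O-] = 0.005328/0.03263 = 0.1633 M.
Kb = Kw/Ka = 1.0e-14 / 1.0 x 10^-10 = 0.000100.
[OH^-] = sqrt(Kb x [C6H5O-]) = sqrt(0.000100 x 0.1633) = 0.00404 M.
pOH = 2.39, so pH = 14.00 - 2.39 = 11.61.

11.61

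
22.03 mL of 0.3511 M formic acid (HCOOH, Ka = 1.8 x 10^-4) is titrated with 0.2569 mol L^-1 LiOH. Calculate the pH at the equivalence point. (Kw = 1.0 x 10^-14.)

n(HCOOH) = 0.3511 x 0.02203 = 0.007735 mol; V(LiOH) at equivalence = 0.007735/0.2569 = 0.03011 L.
At equivalence all the acid is converted to HCOO-; total volume = 0.02203 + 0.03011 = 0.05214 L, so [HCOO-] = 0.007735/0.05214 = 0.1484 M.
Kb = Kw/Ka = 1.0e-14 / 1.8 x 10^-4 = 5.56e-11.
[OH^-] = sqrt(Kb x [HCOO-]) = sqrt(5.56e-11 x 0.1484) = 2.87e-6 M.
pOH = 5.54, so pH = 14.00 - 5.54 = 8.46.

8.46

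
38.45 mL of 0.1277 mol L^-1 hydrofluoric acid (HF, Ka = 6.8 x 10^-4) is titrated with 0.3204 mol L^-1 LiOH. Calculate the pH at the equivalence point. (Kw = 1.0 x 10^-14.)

n(HF) = 0.1277 x 0.03845 = 0.004910 mol; V(LiOH) at equivalence = 0.004910/0.3204 = 0.01532 L.
At equivalence all the acid is converted to F-; total volume = 0.03845 + 0.01532 = 0.05377 L, so [F-] = 0.004910/0.05377 = 0.09131 M.
Kb = Kw/Ka = 1.0e-14 / 6.8 x 10^-4 = 1.47e-11.
[OH^-] = sqrt(Kb x [F-]) = sqrt(1.47e-11 x 0.09131) = 1.16e-6 M.
pOH = 5.94, so pH = 14.00 - 5.94 = 8.06.

8.06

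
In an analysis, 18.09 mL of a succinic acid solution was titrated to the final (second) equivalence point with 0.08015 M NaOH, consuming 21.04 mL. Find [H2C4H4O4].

n(NaOH) = 0.08015 x 0.02104 = 0.001686 mol.
At the final (second) equivalence point, 2 mol OH^- react per mol H2C4H4O4, so n(H2C4H4O4) = 0.001686 / 2 = 0.0008432 mol.
[H2C4H4O4] = 0.0008432 / 0.01809 L = 0.0466 M.

0.0466 M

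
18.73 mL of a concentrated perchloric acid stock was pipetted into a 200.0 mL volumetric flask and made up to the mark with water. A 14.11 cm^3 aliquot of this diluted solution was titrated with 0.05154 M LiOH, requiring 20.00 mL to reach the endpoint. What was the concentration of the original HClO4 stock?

0.780 M

n(LiOH) = 0.05154 x 0.02000 = 0.001031 mol.
n(HClO4) in the aliquot = 0.001031 mol.
[diluted HClO4] = 0.001031 / 0.01411 = 0.07305 M.
Dilution factor = 200.0/18.73 = 10.68, so [stock] = 0.07305 x 10.68 = 0.780 M.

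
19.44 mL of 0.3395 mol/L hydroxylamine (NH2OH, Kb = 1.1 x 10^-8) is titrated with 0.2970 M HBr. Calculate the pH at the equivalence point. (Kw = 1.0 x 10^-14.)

3.42

n(NH2OH) = 0.3395 x 0.01944 = 0.006600 mol; V(HBr) at equivalence = 0.006600/0.2970 = 0.02222 L.
At equivalence the base is fully converted to NH3OH+; total volume = 0.04166 L, so [NH3OH+] = 0.006600/0.04166 = 0.1584 M.
Ka(NH3OH+) = Kw/Kb = 1.0e-14 / 1.1 x 10^-8 = 9.09e-7.
[H^+] = sqrt(Ka x [NH3OH+]) = sqrt(9.09e-7 x 0.1584) = 0.000379 M.
pH = -log(0.000379) = 3.42.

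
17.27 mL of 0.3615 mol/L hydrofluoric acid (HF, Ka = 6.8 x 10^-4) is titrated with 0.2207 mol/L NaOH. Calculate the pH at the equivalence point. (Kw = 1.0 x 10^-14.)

8.15

n(HF) = 0.3615 x 0.01727 = 0.006243 mol; V(NaOH) at equivalence = 0.006243/0.2207 = 0.02829 L.
At equivalence all the acid is converted to F-; total volume = 0.01727 + 0.02829 = 0.04556 L, so [F-] = 0.006243/0.04556 = 0.1370 M.
Kb = Kw/Ka = 1.0e-14 / 6.8 x 10^-4 = 1.47e-11.
[OH^-] = sqrt(Kb x [F-]) = sqrt(1.47e-11 x 0.1370) = 1.42e-6 M.
pOH = 5.85, so pH = 14.00 - 5.85 = 8.15.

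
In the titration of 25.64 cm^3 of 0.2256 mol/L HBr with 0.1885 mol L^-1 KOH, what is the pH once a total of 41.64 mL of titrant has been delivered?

n(acid) = 0.2256 x 0.02564 = 0.005784 mol; n(KOH) added = 0.1885 x 0.04164 = 0.007849 mol.
Base is in excess by 0.007849 - 0.005784 = 0.002065 mol in a total volume of 0.06728 L.
[OH^-] = 0.002065/0.06728 = 0.03069 M, so pOH = 1.51 and pH = 14.00 - 1.51 = 12.49.

12.49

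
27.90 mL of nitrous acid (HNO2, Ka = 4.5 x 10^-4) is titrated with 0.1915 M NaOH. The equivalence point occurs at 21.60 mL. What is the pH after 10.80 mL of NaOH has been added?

3.35

10.80 mL is exactly half the equivalence volume (21.60/2), i.e. the half-equivalence point.
There, n(HA) = n(A^-), so pH = pKa = -log(4.5 x 10^-4) = 3.35.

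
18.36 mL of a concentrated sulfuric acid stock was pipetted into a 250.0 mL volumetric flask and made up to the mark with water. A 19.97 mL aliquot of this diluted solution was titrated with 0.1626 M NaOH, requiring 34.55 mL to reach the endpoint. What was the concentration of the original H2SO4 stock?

1.92 M

n(NaOH) = 0.1626 x 0.03455 = 0.005618 mol.
n(H2SO4) in the aliquot = 0.005618 x 1/2 = 0.002809 mol.
[diluted H2SO4] = 0.002809 / 0.01997 = 0.1407 M.
Dilution factor = 250.0/18.36 = 13.62, so [stock] = 0.1407 x 13.62 = 1.92 M.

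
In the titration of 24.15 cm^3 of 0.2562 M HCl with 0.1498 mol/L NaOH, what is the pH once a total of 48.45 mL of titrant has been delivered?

n(acid) = 0.2562 x 0.02415 = 0.006187 mol; n(NaOH) added = 0.1498 x 0.04845 = 0.007258 mol.
Base is in excess by 0.007258 - 0.006187 = 0.001071 mol in a total volume of 0.07260 L.
[OH^-] = 0.001071/0.07260 = 0.01475 M, so pOH = 1.83 and pH = 14.00 - 1.83 = 12.17.

12.17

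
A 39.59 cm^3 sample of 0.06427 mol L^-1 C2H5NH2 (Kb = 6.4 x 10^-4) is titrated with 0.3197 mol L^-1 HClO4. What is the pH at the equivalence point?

6.04

n(C2H5NH2) = 0.06427 x 0.03959 = 0.002544 mol; V(HClO4) at equivalence = 0.002544/0.3197 = 0.007959 L.
At equivalence the base is fully converted to C2H5NH3+; total volume = 0.04755 L, so [C2H5NH3+] = 0.002544/0.04755 = 0.05351 M.
Ka(C2H5NH3+) = Kw/Kb = 1.0e-14 / 6.4 x 10^-4 = 1.56e-11.
[H^+] = sqrt(Ka x [C2H5NH3+]) = sqrt(1.56e-11 x 0.05351) = 9.14e-7 M.
pH = -log(9.14e-7) = 6.04.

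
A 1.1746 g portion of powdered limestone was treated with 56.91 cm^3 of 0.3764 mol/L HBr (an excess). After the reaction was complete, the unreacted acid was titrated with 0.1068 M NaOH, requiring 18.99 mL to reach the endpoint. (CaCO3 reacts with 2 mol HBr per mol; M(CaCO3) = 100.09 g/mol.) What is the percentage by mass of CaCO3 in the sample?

Total n(HBr) added = 0.3764 x 0.05691 = 0.02142 mol.
n(NaOH) used = 0.1068 x 0.01899 = 0.002028 mol, which equals the excess n(HBr).
So n(HBr) consumed by the sample = 0.02142 - 0.002028 = 0.01939 mol.
n(CaCO3) = 0.01939 / 2 = 0.009696 mol.
mass CaCO3 = 0.009696 x 100.09 = 0.9705 g, so %CaCO3 = 0.9705/1.1746 x 100 = 82.6%.

82.6%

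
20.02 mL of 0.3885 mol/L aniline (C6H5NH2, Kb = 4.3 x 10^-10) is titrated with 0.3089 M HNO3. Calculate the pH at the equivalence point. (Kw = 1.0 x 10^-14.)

2.70

n(C6H5NH2) = 0.3885 x 0.02002 = 0.007778 mol; V(HNO3) at equivalence = 0.007778/0.3089 = 0.02518 L.
At equivalence the base is fully converted to C6H5NH3+; total volume = 0.04520 L, so [C6H5NH3+] = 0.007778/0.04520 = 0.1721 M.
Ka(C6H5NH3+) = Kw/Kb = 1.0e-14 / 4.3 x 10^-10 = 2.33e-5.
[H^+] = sqrt(Ka x [C6H5NH3+]) = sqrt(2.33e-5 x 0.1721) = 0.00200 M.
pH = -log(0.00200) = 2.70.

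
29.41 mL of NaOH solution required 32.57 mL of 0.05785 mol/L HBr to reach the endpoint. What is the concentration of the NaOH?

0.0641 M

n(HBr) delivered = 0.05785 x 0.03257 = 0.001884 mol.
For a 1:1 reaction, n(NaOH) = 0.001884 mol.
[NaOH] = 0.001884 mol / 0.02941 L = 0.0641 M.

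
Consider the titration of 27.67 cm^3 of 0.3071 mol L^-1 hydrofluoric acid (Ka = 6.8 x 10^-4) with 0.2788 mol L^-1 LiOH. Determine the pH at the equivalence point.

8.17

n(HF) = 0.3071 x 0.02767 = 0.008497 mol; V(LiOH) at equivalence = 0.008497/0.2788 = 0.03048 L.
At equivalence all the acid is converted to F-; total volume = 0.02767 + 0.03048 = 0.05815 L, so [F-] = 0.008497/0.05815 = 0.1461 M.
Kb = Kw/Ka = 1.0e-14 / 6.8 x 10^-4 = 1.47e-11.
[OH^-] = sqrt(Kb x [F-]) = sqrt(1.47e-11 x 0.1461) = 1.47e-6 M.
pOH = 5.83, so pH = 14.00 - 5.83 = 8.17.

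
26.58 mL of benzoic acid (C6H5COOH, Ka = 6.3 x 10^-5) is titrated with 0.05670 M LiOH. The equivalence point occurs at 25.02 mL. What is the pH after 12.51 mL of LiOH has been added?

4.20

12.51 mL is exactly half the equivalence volume (25.02/2), i.e. the half-equivalence point.
There, n(HA) = n(A^-), so pH = pKa = -log(6.3 x 10^-5) = 4.20.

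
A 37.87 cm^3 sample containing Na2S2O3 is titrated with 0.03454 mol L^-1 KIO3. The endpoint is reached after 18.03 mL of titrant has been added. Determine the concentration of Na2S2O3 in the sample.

n(KIO3) = 0.03454 x 0.01803 = 0.0006228 mol.
From the balanced equation, 1 mol KIO3 reacts with 6 mol Na2S2O3, so n(Na2S2O3) = 0.0006228 x 6/1 = 0.003737 mol.
[Na2S2O3] = 0.003737 / 0.03787 L = 0.0987 M.

0.0987 M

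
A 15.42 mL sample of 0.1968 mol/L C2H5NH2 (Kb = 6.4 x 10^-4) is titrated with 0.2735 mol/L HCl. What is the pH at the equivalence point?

5.87

n(C2H5NH2) = 0.1968 x 0.01542 = 0.003035 mol; V(HCl) at equivalence = 0.003035/0.2735 = 0.01110 L.
At equivalence the base is fully converted to C2H5NH3+; total volume = 0.02652 L, so [C2H5NH3+] = 0.003035/0.02652 = 0.1144 M.
Ka(C2H5NH3+) = Kw/Kb = 1.0e-14 / 6.4 x 10^-4 = 1.56e-11.
[H^+] = sqrt(Ka x [C2H5NH3+]) = sqrt(1.56e-11 x 0.1144) = 1.34e-6 M.
pH = -log(1.34e-6) = 5.87.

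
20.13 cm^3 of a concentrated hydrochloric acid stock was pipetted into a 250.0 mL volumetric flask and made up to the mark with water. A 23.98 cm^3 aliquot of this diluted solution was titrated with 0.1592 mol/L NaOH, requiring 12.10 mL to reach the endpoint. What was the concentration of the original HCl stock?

0.998 M

n(NaOH) = 0.1592 x 0.01210 = 0.001926 mol.
n(HCl) in the aliquot = 0.001926 mol.
[diluted HCl] = 0.001926 / 0.02398 = 0.08033 M.
Dilution factor = 250.0/20.13 = 12.42, so [stock] = 0.08033 x 12.42 = 0.998 M.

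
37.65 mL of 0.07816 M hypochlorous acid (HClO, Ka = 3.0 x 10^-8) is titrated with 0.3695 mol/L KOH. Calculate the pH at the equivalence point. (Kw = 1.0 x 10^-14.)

n(HClO) = 0.07816 x 0.03765 = 0.002943 mol; V(KOH) at equivalence = 0.002943/0.3695 = 0.007964 L.
At equivalence all the acid is converted to ClO-; total volume = 0.03765 + 0.007964 = 0.04561 L, so [ClO-] = 0.002943/0.04561 = 0.06451 M.
Kb = Kw/Ka = 1.0e-14 / 3.0 x 10^-8 = 3.33e-7.
[OH^-] = sqrt(Kb x [ClO-]) = sqrt(3.33e-7 x 0.06451) = 0.000147 M.
pOH = 3.83, so pH = 14.00 - 3.83 = 10.17.

10.17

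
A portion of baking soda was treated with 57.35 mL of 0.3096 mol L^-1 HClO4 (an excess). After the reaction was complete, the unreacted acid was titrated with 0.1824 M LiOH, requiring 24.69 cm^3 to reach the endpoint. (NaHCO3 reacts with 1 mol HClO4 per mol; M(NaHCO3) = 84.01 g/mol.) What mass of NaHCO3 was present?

Total n(HClO4) added = 0.3096 x 0.05735 = 0.01776 mol.
n(LiOH) used = 0.1824 x 0.02469 = 0.004503 mol, which equals the excess n(HClO4).
So n(HClO4) consumed by the sample = 0.01776 - 0.004503 = 0.01325 mol.
n(NaHCO3) = 0.01325 / 1 = 0.01325 mol.
mass = 0.01325 mol x 84.01 g/mol = 1.11 g.

1.11 g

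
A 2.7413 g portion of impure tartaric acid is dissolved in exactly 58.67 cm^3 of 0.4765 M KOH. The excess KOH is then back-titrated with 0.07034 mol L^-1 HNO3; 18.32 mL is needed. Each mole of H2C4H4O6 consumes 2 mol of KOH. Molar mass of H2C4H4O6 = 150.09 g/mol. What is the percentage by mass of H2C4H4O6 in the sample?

Total n(KOH) added = 0.4765 x 0.05867 = 0.02796 mol.
n(HNO3) used = 0.07034 x 0.01832 = 0.001289 mol, which equals the excess n(KOH).
So n(KOH) consumed by the sample = 0.02796 - 0.001289 = 0.02667 mol.
n(H2C4H4O6) = 0.02667 / 2 = 0.01333 mol.
mass H2C4H4O6 = 0.01333 x 150.09 = 2.001 g, so %H2C4H4O6 = 2.001/2.7413 x 100 = 73.0%.

73.0%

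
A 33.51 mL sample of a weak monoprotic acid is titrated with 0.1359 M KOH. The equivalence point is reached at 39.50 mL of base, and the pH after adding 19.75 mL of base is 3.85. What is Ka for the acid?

1.4 x 10^-4

19.75 mL is half of the equivalence volume, so this is the half-equivalence point where [HA] = [A^-].
At half-equivalence pH = pKa, so pKa = 3.85.
Ka = 10^(-3.85) = 1.4 x 10^-4.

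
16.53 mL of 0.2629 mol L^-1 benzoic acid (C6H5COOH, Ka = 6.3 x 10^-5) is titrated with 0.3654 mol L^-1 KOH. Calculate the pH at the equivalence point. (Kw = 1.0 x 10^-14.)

n(C6H5COOH) = 0.2629 x 0.01653 = 0.004346 mol; V(KOH) at equivalence = 0.004346/0.3654 = 0.01189 L.
At equivalence all the acid is converted to C6H5COO-; total volume = 0.01653 + 0.01189 = 0.02842 L, so [C6H5COO-] = 0.004346/0.02842 = 0.1529 M.
Kb = Kw/Ka = 1.0e-14 / 6.3 x 10^-5 = 1.59e-10.
[OH^-] = sqrt(Kb x [C6H5COO-]) = sqrt(1.59e-10 x 0.1529) = 4.93e-6 M.
pOH = 5.31, so pH = 14.00 - 5.31 = 8.69.

8.69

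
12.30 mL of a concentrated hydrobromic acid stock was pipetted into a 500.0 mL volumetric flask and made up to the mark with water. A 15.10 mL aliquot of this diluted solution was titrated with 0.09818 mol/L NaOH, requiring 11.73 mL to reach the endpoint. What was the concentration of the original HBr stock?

3.10 M

n(NaOH) = 0.09818 x 0.01173 = 0.001152 mol.
n(HBr) in the aliquot = 0.001152 mol.
[diluted HBr] = 0.001152 / 0.01510 = 0.07627 M.
Dilution factor = 500.0/12.30 = 40.65, so [stock] = 0.07627 x 40.65 = 3.10 M.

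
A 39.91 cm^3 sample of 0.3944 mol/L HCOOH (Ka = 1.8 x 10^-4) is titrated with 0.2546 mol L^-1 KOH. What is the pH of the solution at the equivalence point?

8.47

n(HCOOH) = 0.3944 x 0.03991 = 0.01574 mol; V(KOH) at equivalence = 0.01574/0.2546 = 0.06182 L.
At equivalence all the acid is converted to HCOO-; total volume = 0.03991 + 0.06182 = 0.1017 L, so [HCOO-] = 0.01574/0.1017 = 0.1547 M.
Kb = Kw/Ka = 1.0e-14 / 1.8 x 10^-4 = 5.56e-11.
[OH^-] = sqrt(Kb x [HCOO-]) = sqrt(5.56e-11 x 0.1547) = 2.93e-6 M.
pOH = 5.53, so pH = 14.00 - 5.53 = 8.47.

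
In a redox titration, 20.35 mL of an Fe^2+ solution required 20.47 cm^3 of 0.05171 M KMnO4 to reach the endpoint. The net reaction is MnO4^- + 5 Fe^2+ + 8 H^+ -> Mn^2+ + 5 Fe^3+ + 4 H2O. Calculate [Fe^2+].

0.260 M

n(KMnO4) = 0.05171 x 0.02047 = 0.001059 mol.
From the balanced equation, 1 mol KMnO4 reacts with 5 mol Fe^2+, so n(Fe^2+) = 0.001059 x 5/1 = 0.005293 mol.
[Fe^2+] = 0.005293 / 0.02035 L = 0.260 M.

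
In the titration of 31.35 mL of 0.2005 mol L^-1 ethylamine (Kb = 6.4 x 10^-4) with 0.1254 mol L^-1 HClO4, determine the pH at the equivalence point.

n(C2H5NH2) = 0.2005 x 0.03135 = 0.006286 mol; V(HClO4) at equivalence = 0.006286/0.1254 = 0.05012 L.
At equivalence the base is fully converted to C2H5NH3+; total volume = 0.08147 L, so [C2H5NH3+] = 0.006286/0.08147 = 0.07715 M.
Ka(C2H5NH3+) = Kw/Kb = 1.0e-14 / 6.4 x 10^-4 = 1.56e-11.
[H^+] = sqrt(Ka x [C2H5NH3+]) = sqrt(1.56e-11 x 0.07715) = 1.10e-6 M.
pH = -log(1.10e-6) = 5.96.

5.96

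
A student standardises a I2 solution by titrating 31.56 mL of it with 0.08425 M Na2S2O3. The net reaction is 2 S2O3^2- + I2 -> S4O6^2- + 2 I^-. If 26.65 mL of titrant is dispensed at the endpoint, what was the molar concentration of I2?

0.0356 M

n(Na2S2O3) = 0.08425 x 0.02665 = 0.002245 mol.
From the balanced equation, 2 mol Na2S2O3 reacts with 1 mol I2, so n(I2) = 0.002245 x 1/2 = 0.001123 mol.
[I2] = 0.001123 / 0.03156 L = 0.0356 M.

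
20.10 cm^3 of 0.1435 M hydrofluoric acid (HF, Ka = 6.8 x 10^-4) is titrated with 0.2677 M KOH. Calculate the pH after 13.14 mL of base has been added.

n(acid) = 0.1435 x 0.02010 = 0.002884 mol; n(KOH) added = 0.2677 x 0.01314 = 0.003518 mol.
Base is in excess by 0.003518 - 0.002884 = 0.0006332 mol in a total volume of 0.03324 L.
[OH^-] = 0.0006332/0.03324 = 0.01905 M, so pOH = 1.72 and pH = 14.00 - 1.72 = 12.28.

12.28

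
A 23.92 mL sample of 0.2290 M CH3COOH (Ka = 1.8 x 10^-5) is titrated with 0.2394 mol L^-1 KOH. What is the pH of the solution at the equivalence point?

8.91

n(CH3COOH) = 0.2290 x 0.02392 = 0.005478 mol; V(KOH) at equivalence = 0.005478/0.2394 = 0.02288 L.
At equivalence all the acid is converted to CH3COO-; total volume = 0.02392 + 0.02288 = 0.04680 L, so [CH3COO-] = 0.005478/0.04680 = 0.1170 M.
Kb = Kw/Ka = 1.0e-14 / 1.8 x 10^-5 = 5.56e-10.
[OH^-] = sqrt(Kb x [CH3COO-]) = sqrt(5.56e-10 x 0.1170) = 8.06e-6 M.
pOH = 5.09, so pH = 14.00 - 5.09 = 8.91.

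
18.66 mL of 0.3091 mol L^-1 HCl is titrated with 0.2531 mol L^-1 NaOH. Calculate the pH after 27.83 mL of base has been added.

12.44

n(acid) = 0.3091 x 0.01866 = 0.005768 mol; n(NaOH) added = 0.2531 x 0.02783 = 0.007044 mol.
Base is in excess by 0.007044 - 0.005768 = 0.001276 mol in a total volume of 0.04649 L.
[OH^-] = 0.001276/0.04649 = 0.02745 M, so pOH = 1.56 and pH = 14.00 - 1.56 = 12.44.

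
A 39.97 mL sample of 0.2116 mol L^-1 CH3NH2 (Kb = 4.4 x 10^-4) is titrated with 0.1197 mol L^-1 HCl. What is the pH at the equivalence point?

5.88

n(CH3NH2) = 0.2116 x 0.03997 = 0.008458 mol; V(HCl) at equivalence = 0.008458/0.1197 = 0.07066 L.
At equivalence the base is fully converted to CH3NH3+; total volume = 0.1106 L, so [CH3NH3+] = 0.008458/0.1106 = 0.07645 M.
Ka(CH3NH3+) = Kw/Kb = 1.0e-14 / 4.4 x 10^-4 = 2.27e-11.
[H^+] = sqrt(Ka x [CH3NH3+]) = sqrt(2.27e-11 x 0.07645) = 1.32e-6 M.
pH = -log(1.32e-6) = 5.88.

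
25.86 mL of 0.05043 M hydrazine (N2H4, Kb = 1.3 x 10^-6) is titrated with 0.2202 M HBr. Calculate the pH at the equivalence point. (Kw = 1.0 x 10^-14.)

4.75

n(N2H4) = 0.05043 x 0.02586 = 0.001304 mol; V(HBr) at equivalence = 0.001304/0.2202 = 0.005922 L.
At equivalence the base is fully converted to N2H5+; total volume = 0.03178 L, so [N2H5+] = 0.001304/0.03178 = 0.04103 M.
Ka(N2H5+) = Kw/Kb = 1.0e-14 / 1.3 x 10^-6 = 7.69e-9.
[H^+] = sqrt(Ka x [N2H5+]) = sqrt(7.69e-9 x 0.04103) = 1.78e-5 M.
pH = -log(1.78e-5) = 4.75.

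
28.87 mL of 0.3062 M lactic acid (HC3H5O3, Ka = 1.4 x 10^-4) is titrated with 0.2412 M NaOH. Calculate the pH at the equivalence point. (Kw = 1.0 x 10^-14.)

n(HC3H5O3) = 0.3062 x 0.02887 = 0.008840 mol; V(NaOH) at equivalence = 0.008840/0.2412 = 0.03665 L.
At equivalence all the acid is converted to C3H5O3-; total volume = 0.02887 + 0.03665 = 0.06552 L, so [C3H5O3-] = 0.008840/0.06552 = 0.1349 M.
Kb = Kw/Ka = 1.0e-14 / 1.4 x 10^-4 = 7.14e-11.
[OH^-] = sqrt(Kb x [C3H5O3-]) = sqrt(7.14e-11 x 0.1349) = 3.10e-6 M.
pOH = 5.51, so pH = 14.00 - 5.51 = 8.49.

8.49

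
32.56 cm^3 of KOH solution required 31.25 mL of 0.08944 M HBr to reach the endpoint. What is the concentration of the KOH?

n(HBr) delivered = 0.08944 x 0.03125 = 0.002795 mol.
For a 1:1 reaction, n(KOH) = 0.002795 mol.
[KOH] = 0.002795 mol / 0.03256 L = 0.0858 M.

0.0858 M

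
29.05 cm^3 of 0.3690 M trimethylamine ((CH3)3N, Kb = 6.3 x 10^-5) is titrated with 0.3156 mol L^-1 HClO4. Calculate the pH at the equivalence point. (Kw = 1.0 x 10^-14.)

5.28

n((CH3)3N) = 0.3690 x 0.02905 = 0.01072 mol; V(HClO4) at equivalence = 0.01072/0.3156 = 0.03397 L.
At equivalence the base is fully converted to (CH3)3NH+; total volume = 0.06302 L, so [(CH3)3NH+] = 0.01072/0.06302 = 0.1701 M.
Ka((CH3)3NH+) = Kw/Kb = 1.0e-14 / 6.3 x 10^-5 = 1.59e-10.
[H^+] = sqrt(Ka x [(CH3)3NH+]) = sqrt(1.59e-10 x 0.1701) = 5.20e-6 M.
pH = -log(5.20e-6) = 5.28.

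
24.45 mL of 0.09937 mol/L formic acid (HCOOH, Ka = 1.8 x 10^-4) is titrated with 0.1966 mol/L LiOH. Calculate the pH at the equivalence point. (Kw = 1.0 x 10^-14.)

8.28

n(HCOOH) = 0.09937 x 0.02445 = 0.002430 mol; V(LiOH) at equivalence = 0.002430/0.1966 = 0.01236 L.
At equivalence all the acid is converted to HCOO-; total volume = 0.02445 + 0.01236 = 0.03681 L, so [HCOO-] = 0.002430/0.03681 = 0.06601 M.
Kb = Kw/Ka = 1.0e-14 / 1.8 x 10^-4 = 5.56e-11.
[OH^-] = sqrt(Kb x [HCOO-]) = sqrt(5.56e-11 x 0.06601) = 1.91e-6 M.
pOH = 5.72, so pH = 14.00 - 5.72 = 8.28.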